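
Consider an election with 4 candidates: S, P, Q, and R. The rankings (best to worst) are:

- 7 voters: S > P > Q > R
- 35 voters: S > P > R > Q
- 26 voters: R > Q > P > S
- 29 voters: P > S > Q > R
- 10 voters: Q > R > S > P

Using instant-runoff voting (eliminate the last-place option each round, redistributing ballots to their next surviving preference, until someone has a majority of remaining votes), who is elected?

Round 1: S 42, P 29, Q 10, R 26. Eliminate Q.
Round 2: S 42, P 29, R 36. Eliminate P.
Round 3: S 71, R 36. S has a majority.

S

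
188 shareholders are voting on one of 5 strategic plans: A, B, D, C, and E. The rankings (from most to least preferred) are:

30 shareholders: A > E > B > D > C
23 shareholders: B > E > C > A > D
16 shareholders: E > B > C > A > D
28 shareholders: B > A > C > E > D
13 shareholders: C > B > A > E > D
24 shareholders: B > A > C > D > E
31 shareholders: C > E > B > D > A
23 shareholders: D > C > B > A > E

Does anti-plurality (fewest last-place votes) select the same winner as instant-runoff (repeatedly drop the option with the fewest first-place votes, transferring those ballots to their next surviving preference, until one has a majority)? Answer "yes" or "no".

yes

Anti-plurality — last-place votes: A 31, B 0, D 80, C 30, E 47. Winner: B.
Instant-runoff — R1 A 30, B 75, D 23, C 44, E 16 (E out); R2 A 30, B 91, D 23, C 44 (D out); R3 A 30, B 91, C 67 (A out); R4 B 121, C 67 (B winner). Winner: B.
The two methods agree.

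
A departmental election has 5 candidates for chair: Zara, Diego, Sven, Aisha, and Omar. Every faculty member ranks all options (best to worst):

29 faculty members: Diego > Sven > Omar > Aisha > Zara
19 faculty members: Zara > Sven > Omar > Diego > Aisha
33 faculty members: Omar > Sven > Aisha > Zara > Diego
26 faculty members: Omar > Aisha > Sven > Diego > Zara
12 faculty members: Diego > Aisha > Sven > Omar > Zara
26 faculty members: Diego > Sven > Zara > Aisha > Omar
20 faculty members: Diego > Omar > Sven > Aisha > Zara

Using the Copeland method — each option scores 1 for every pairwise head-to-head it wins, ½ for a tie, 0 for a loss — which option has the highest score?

Diego

Zara: loses to Diego, Sven, Aisha, and Omar → score 0.
Diego: beats Zara, Sven, Aisha, and Omar → score 4.
Sven: beats Zara, Aisha, and Omar; loses to Diego → score 3.
Aisha: beats Zara; loses to Diego, Sven, and Omar → score 1.
Omar: beats Zara and Aisha; loses to Diego and Sven → score 2.
Diego has the best pairwise record.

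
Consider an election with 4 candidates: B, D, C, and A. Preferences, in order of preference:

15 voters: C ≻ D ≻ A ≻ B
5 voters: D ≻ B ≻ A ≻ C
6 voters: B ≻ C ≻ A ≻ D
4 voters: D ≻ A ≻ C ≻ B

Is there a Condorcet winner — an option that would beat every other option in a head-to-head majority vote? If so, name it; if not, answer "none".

C vs B: 19–11 for C.
C vs D: 21–9 for C.
C vs A: 21–9 for C.
C beats every other option head-to-head.

C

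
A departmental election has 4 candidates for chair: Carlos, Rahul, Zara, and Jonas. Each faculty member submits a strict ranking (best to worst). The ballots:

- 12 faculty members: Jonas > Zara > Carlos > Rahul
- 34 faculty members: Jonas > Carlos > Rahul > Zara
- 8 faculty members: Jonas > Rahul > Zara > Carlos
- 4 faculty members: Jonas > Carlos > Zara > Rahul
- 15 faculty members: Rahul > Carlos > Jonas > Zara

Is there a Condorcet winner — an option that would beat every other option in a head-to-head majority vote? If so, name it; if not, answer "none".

Jonas vs Carlos: 58–15 for Jonas.
Jonas vs Rahul: 58–15 for Jonas.
Jonas vs Zara: 73–0 for Jonas.
Jonas beats every other option head-to-head.

Jonas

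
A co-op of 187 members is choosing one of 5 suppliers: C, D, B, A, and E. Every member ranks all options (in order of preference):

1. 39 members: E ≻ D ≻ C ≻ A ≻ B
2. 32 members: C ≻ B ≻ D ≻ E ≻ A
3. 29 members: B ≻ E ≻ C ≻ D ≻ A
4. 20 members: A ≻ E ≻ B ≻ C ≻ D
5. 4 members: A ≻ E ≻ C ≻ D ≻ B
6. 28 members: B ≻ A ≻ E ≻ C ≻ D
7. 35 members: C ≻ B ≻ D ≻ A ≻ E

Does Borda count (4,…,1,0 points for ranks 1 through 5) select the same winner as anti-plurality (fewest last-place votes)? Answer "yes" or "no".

no

Borda — scores: C 460, D 284, B 469, A 254, E 403. Winner: B.
Anti-plurality — last-place votes: C 0, D 48, B 43, A 61, E 35. Winner: C.
The two methods disagree.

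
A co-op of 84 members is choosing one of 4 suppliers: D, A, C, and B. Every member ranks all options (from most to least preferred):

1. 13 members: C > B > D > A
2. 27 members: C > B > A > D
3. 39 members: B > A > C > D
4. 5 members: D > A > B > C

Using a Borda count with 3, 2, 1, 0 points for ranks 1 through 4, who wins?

B

D: 13·1 + 27·0 + 39·0 + 5·3 = 28
A: 13·0 + 27·1 + 39·2 + 5·2 = 115
C: 13·3 + 27·3 + 39·1 + 5·0 = 159
B: 13·2 + 27·2 + 39·3 + 5·1 = 202
B has the highest Borda score (202).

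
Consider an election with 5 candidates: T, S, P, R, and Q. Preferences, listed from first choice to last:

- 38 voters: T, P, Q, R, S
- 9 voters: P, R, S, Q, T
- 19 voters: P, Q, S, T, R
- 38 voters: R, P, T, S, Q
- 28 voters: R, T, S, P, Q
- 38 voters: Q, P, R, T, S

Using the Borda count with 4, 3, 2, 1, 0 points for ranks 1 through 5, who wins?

P

T: 38·4 + 9·0 + 19·1 + 38·2 + 28·3 + 38·1 = 369
S: 38·0 + 9·2 + 19·2 + 38·1 + 28·2 + 38·0 = 150
P: 38·3 + 9·4 + 19·4 + 38·3 + 28·1 + 38·3 = 482
R: 38·1 + 9·3 + 19·0 + 38·4 + 28·4 + 38·2 = 405
Q: 38·2 + 9·1 + 19·3 + 38·0 + 28·0 + 38·4 = 294
P has the highest Borda score (482).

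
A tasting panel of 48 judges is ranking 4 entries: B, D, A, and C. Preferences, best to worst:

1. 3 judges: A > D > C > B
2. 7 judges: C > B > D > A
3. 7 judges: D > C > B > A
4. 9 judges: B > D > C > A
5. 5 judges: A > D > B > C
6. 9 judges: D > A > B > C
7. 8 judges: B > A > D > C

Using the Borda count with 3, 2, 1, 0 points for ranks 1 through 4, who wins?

B: 3·0 + 7·2 + 7·1 + 9·3 + 5·1 + 9·1 + 8·3 = 86
D: 3·2 + 7·1 + 7·3 + 9·2 + 5·2 + 9·3 + 8·1 = 97
A: 3·3 + 7·0 + 7·0 + 9·0 + 5·3 + 9·2 + 8·2 = 58
C: 3·1 + 7·3 + 7·2 + 9·1 + 5·0 + 9·0 + 8·0 = 47
D has the highest Borda score (97).

D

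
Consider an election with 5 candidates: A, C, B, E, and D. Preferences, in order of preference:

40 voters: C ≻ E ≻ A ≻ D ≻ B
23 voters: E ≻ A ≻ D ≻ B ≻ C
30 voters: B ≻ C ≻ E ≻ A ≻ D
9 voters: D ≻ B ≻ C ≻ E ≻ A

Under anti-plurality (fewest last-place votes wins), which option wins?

E

Last-place votes: A 9, C 23, B 40, E 0, D 30.
E is ranked last by the fewest voters, so E wins.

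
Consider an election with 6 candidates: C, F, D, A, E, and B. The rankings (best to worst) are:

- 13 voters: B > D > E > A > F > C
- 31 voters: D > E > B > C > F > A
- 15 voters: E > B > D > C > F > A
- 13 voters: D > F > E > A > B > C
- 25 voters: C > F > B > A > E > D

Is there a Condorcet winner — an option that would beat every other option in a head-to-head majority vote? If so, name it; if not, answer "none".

Checking pairwise contests:
D beats C 72–25.
C beats F 71–26.
B beats D 53–44.
C beats A 71–26.
D beats E 57–40.
E beats B 59–38.
Every option loses at least one head-to-head, so there is no Condorcet winner.

none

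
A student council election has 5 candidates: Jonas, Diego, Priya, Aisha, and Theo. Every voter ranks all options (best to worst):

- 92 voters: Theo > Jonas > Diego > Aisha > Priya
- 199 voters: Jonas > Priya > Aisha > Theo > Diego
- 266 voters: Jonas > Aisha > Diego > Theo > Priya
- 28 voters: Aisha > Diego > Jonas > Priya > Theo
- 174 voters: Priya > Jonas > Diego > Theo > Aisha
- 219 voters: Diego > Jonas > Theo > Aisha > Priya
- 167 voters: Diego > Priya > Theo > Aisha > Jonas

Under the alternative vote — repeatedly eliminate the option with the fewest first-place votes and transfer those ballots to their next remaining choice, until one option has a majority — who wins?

Round 1: Jonas 465, Diego 386, Priya 174, Aisha 28, Theo 92. Eliminate Aisha.
Round 2: Jonas 465, Diego 414, Priya 174, Theo 92. Eliminate Theo.
Round 3: Jonas 557, Diego 414, Priya 174. Eliminate Priya.
Round 4: Jonas 731, Diego 414. Jonas has a majority.

Jonas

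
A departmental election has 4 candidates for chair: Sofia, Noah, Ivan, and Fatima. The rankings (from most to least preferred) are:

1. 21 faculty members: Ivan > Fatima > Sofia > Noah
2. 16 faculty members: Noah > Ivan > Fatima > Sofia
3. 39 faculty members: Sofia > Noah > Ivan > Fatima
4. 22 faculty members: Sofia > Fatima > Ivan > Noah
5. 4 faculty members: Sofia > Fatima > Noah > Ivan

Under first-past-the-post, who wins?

Sofia

First-place votes: Sofia 65, Noah 16, Ivan 21, Fatima 0.
Sofia has the most first-place votes.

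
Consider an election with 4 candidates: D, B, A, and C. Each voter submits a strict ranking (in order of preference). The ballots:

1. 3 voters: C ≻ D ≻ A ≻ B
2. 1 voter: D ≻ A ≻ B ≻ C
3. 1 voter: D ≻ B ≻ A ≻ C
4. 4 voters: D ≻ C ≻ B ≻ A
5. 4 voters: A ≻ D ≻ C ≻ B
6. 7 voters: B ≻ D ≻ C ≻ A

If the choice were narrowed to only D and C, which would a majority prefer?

Voters preferring D to C: 17; preferring C to D: 3.
D wins the head-to-head.

D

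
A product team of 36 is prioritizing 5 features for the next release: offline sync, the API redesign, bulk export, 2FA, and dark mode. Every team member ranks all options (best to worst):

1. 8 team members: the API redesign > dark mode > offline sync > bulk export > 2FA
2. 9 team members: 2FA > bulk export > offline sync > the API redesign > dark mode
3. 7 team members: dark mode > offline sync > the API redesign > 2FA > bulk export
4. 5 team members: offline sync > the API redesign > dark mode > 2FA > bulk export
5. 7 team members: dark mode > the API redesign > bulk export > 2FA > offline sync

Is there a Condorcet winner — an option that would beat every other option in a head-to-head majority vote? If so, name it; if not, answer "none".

Checking pairwise contests:
dark mode beats offline sync 22–14.
offline sync beats the API redesign 21–15.
offline sync beats bulk export 20–16.
offline sync beats 2FA 20–16.
the API redesign beats dark mode 22–14.
Every option loses at least one head-to-head, so there is no Condorcet winner.

none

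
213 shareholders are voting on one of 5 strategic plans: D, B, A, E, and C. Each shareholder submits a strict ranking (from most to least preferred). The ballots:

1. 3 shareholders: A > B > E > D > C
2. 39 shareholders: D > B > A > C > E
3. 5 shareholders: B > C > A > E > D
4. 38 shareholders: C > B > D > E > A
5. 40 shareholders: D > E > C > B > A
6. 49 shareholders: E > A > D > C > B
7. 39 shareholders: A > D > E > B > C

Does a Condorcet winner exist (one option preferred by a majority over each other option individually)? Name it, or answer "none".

D

D vs B: 167–46 for D.
D vs A: 117–96 for D.
D vs E: 156–57 for D.
D vs C: 170–43 for D.
D beats every other option head-to-head.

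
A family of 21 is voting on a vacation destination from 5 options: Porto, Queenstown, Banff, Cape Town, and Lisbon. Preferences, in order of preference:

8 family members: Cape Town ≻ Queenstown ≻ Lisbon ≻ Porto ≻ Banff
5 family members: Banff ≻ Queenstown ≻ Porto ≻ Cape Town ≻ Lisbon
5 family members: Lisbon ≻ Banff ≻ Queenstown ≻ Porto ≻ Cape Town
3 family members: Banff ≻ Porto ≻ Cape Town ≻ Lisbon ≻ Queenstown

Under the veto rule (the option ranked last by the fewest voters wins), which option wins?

Last-place votes: Porto 0, Queenstown 3, Banff 8, Cape Town 5, Lisbon 5.
Porto is ranked last by the fewest voters, so Porto wins.

Porto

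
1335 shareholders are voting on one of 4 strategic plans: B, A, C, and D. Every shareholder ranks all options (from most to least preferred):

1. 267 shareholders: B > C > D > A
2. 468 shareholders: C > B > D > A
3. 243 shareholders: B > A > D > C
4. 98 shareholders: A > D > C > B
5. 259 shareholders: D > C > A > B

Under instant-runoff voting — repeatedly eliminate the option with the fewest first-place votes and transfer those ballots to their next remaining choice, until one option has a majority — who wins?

Round 1: B 510, A 98, C 468, D 259. Eliminate A.
Round 2: B 510, C 468, D 357. Eliminate D.
Round 3: B 510, C 825. C has a majority.

C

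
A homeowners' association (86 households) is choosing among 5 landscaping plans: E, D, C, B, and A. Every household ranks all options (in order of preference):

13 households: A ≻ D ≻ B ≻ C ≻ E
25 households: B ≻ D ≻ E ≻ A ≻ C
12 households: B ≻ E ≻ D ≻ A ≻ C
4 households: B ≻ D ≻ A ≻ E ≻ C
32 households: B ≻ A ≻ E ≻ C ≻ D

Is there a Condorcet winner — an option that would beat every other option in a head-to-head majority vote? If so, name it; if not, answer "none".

B

B vs E: 86–0 for B.
B vs D: 73–13 for B.
B vs C: 86–0 for B.
B vs A: 73–13 for B.
B beats every other option head-to-head.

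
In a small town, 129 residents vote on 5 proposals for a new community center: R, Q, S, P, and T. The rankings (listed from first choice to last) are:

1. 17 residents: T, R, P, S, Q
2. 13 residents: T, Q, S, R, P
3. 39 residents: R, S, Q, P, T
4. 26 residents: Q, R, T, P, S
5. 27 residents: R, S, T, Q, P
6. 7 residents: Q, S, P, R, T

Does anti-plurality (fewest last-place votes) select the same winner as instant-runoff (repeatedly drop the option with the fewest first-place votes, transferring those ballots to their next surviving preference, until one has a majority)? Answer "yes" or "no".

yes

Anti-plurality — last-place votes: R 0, Q 17, S 26, P 40, T 46. Winner: R.
Instant-runoff — R1 R 66, Q 33, S 0, P 0, T 30 (R winner). Winner: R.
The two methods agree.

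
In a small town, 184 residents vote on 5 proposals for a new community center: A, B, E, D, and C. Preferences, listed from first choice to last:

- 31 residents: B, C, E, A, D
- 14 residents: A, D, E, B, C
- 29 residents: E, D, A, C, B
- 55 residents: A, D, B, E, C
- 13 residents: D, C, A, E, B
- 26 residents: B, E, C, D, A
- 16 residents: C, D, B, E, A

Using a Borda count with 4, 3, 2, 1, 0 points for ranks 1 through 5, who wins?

D

A: 31·1 + 14·4 + 29·2 + 55·4 + 13·2 + 26·0 + 16·0 = 391
B: 31·4 + 14·1 + 29·0 + 55·2 + 13·0 + 26·4 + 16·2 = 384
E: 31·2 + 14·2 + 29·4 + 55·1 + 13·1 + 26·3 + 16·1 = 368
D: 31·0 + 14·3 + 29·3 + 55·3 + 13·4 + 26·1 + 16·3 = 420
C: 31·3 + 14·0 + 29·1 + 55·0 + 13·3 + 26·2 + 16·4 = 277
D has the highest Borda score (420).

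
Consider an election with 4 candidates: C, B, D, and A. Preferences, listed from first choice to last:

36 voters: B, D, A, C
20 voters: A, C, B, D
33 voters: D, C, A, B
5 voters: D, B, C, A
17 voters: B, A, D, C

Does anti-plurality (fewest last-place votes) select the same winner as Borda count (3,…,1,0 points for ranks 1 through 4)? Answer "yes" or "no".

Anti-plurality — last-place votes: C 53, B 33, D 20, A 5. Winner: A.
Borda — scores: C 111, B 189, D 203, A 163. Winner: D.
The two methods disagree.

no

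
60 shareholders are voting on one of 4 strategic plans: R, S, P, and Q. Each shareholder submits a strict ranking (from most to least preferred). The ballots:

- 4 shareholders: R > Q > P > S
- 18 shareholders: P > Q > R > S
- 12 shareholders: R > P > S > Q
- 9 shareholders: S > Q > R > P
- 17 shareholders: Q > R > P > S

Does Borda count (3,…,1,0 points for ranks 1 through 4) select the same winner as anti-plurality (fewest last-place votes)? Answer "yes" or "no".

Borda — scores: R 109, S 39, P 99, Q 113. Winner: Q.
Anti-plurality — last-place votes: R 0, S 39, P 9, Q 12. Winner: R.
The two methods disagree.

no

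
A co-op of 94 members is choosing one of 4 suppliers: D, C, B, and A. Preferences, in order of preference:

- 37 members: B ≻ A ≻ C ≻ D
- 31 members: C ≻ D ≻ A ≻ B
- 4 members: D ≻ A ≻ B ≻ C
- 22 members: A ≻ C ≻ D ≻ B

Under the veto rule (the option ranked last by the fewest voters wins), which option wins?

A

Last-place votes: D 37, C 4, B 53, A 0.
A is ranked last by the fewest voters, so A wins.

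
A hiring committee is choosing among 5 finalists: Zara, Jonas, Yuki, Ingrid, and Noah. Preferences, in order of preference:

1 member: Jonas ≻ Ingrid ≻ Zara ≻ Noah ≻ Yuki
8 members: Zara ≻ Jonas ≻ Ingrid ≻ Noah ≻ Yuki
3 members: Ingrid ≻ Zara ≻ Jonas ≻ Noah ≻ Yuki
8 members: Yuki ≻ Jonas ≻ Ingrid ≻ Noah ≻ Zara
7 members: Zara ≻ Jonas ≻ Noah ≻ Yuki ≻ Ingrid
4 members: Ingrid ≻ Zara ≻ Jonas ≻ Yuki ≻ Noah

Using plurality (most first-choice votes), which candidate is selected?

First-place votes: Zara 15, Jonas 1, Yuki 8, Ingrid 7, Noah 0.
Zara has the most first-place votes.

Zara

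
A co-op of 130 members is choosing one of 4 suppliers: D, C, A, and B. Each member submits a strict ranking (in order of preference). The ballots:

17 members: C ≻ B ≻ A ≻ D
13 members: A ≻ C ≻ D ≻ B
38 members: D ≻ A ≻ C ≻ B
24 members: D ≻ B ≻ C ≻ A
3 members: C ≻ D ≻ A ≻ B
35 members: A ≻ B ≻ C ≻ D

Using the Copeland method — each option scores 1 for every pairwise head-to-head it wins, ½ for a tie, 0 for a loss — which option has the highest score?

D: beats B; ties A; loses to C → score 1.5.
C: beats D and B; loses to A → score 2.
A: beats C and B; ties D → score 2.5.
B: loses to D, C, and A → score 0.
A has the best pairwise record.

A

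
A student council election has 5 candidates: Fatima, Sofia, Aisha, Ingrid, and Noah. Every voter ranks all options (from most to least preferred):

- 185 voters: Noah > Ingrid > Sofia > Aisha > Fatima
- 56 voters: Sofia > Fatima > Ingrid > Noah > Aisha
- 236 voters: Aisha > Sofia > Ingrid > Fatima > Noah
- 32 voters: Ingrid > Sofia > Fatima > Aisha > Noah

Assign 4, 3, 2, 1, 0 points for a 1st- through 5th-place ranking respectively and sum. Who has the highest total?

Sofia

Fatima: 185·0 + 56·3 + 236·1 + 32·2 = 468
Sofia: 185·2 + 56·4 + 236·3 + 32·3 = 1398
Aisha: 185·1 + 56·0 + 236·4 + 32·1 = 1161
Ingrid: 185·3 + 56·2 + 236·2 + 32·4 = 1267
Noah: 185·4 + 56·1 + 236·0 + 32·0 = 796
Sofia has the highest Borda score (1398).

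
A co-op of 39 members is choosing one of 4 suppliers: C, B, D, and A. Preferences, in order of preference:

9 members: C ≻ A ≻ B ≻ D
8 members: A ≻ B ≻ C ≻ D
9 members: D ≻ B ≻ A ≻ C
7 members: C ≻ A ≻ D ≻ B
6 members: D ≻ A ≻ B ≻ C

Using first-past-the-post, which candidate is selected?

C

First-place votes: C 16, B 0, D 15, A 8.
C has the most first-place votes.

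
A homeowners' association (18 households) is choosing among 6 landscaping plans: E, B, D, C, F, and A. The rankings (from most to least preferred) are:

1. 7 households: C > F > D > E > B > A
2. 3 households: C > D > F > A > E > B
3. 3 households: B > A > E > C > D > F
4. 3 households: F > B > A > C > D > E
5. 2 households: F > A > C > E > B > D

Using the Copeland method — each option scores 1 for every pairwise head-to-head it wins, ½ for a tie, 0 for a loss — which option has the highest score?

C

E: beats B; loses to D, C, F, and A → score 1.
B: beats A; loses to E, D, C, and F → score 1.
D: beats E, B, and A; loses to C and F → score 3.
C: beats E, B, D, F, and A → score 5.
F: beats E, B, D, and A; loses to C → score 4.
A: beats E; loses to B, D, C, and F → score 1.
C has the best pairwise record.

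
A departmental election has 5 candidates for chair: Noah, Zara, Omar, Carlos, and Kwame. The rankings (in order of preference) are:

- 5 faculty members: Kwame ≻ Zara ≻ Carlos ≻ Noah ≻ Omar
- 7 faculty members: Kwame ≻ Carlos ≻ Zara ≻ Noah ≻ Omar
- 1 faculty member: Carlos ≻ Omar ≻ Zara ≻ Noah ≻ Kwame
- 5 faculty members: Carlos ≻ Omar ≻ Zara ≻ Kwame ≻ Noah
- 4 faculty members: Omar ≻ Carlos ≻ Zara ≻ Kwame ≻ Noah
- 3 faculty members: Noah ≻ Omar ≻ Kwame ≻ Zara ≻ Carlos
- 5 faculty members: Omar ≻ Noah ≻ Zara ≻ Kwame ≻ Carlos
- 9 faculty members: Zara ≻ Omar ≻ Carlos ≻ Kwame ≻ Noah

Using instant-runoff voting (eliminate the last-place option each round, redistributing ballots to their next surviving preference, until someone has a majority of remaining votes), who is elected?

Round 1: Noah 3, Zara 9, Omar 9, Carlos 6, Kwame 12. Eliminate Noah.
Round 2: Zara 9, Omar 12, Carlos 6, Kwame 12. Eliminate Carlos.
Round 3: Zara 9, Omar 18, Kwame 12. Eliminate Zara.
Round 4: Omar 27, Kwame 12. Omar has a majority.

Omar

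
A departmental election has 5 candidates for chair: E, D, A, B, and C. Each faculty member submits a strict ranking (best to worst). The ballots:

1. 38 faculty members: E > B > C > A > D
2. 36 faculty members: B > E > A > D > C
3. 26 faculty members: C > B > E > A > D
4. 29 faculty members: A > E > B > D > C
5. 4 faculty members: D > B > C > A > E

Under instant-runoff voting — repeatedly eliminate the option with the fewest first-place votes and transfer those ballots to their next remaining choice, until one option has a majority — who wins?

E

Round 1: E 38, D 4, A 29, B 36, C 26. Eliminate D.
Round 2: E 38, A 29, B 40, C 26. Eliminate C.
Round 3: E 38, A 29, B 66. Eliminate A.
Round 4: E 67, B 66. E has a majority.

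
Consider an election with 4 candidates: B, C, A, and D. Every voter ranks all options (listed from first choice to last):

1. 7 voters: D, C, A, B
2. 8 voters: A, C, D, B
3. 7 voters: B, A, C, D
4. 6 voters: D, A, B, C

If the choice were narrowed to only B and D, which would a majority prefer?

D

Voters preferring B to D: 7; preferring D to B: 21.
D wins the head-to-head.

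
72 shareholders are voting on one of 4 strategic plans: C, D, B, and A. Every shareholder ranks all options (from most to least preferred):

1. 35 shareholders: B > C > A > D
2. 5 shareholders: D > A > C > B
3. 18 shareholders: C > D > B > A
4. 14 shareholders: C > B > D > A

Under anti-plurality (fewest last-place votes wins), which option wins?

C

Last-place votes: C 0, D 35, B 5, A 32.
C is ranked last by the fewest voters, so C wins.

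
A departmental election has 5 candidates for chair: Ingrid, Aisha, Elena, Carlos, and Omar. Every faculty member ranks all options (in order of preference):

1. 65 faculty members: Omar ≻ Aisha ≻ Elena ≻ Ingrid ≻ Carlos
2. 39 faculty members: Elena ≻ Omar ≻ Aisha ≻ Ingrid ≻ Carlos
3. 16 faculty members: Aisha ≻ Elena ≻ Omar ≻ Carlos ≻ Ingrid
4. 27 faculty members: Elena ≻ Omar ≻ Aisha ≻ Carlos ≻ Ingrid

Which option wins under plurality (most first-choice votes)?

Elena

First-place votes: Ingrid 0, Aisha 16, Elena 66, Carlos 0, Omar 65.
Elena has the most first-place votes.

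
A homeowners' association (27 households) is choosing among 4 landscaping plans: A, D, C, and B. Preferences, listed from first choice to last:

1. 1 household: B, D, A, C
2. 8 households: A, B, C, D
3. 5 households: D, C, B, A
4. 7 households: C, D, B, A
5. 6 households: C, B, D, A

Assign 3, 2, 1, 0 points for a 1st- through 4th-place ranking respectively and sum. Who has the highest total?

C

A: 1·1 + 8·3 + 5·0 + 7·0 + 6·0 = 25
D: 1·2 + 8·0 + 5·3 + 7·2 + 6·1 = 37
C: 1·0 + 8·1 + 5·2 + 7·3 + 6·3 = 57
B: 1·3 + 8·2 + 5·1 + 7·1 + 6·2 = 43
C has the highest Borda score (57).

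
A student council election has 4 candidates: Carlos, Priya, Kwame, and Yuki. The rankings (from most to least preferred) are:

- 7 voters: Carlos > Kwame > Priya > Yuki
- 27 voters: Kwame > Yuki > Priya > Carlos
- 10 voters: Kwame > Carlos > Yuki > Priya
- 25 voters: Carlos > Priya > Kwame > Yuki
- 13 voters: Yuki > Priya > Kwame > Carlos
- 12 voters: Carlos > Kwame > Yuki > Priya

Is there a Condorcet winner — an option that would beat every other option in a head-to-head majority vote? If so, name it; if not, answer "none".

Kwame

Kwame vs Carlos: 50–44 for Kwame.
Kwame vs Priya: 56–38 for Kwame.
Kwame vs Yuki: 81–13 for Kwame.
Kwame beats every other option head-to-head.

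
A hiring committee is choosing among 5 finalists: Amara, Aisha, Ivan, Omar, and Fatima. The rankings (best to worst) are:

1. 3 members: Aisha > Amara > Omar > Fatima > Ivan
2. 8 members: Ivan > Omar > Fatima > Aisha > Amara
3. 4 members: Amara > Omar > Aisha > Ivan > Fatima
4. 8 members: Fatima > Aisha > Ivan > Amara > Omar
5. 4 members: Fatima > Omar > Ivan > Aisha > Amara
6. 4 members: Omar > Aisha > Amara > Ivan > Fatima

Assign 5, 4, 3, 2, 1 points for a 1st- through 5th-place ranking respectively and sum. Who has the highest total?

Amara: 3·4 + 8·1 + 4·5 + 8·2 + 4·1 + 4·3 = 72
Aisha: 3·5 + 8·2 + 4·3 + 8·4 + 4·2 + 4·4 = 99
Ivan: 3·1 + 8·5 + 4·2 + 8·3 + 4·3 + 4·2 = 95
Omar: 3·3 + 8·4 + 4·4 + 8·1 + 4·4 + 4·5 = 101
Fatima: 3·2 + 8·3 + 4·1 + 8·5 + 4·5 + 4·1 = 98
Omar has the highest Borda score (101).

Omar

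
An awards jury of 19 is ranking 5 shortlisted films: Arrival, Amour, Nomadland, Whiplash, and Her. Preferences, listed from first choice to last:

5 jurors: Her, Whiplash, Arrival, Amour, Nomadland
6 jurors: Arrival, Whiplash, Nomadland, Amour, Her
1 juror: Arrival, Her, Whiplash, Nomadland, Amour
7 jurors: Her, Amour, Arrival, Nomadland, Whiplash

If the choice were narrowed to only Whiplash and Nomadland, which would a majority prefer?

Voters preferring Whiplash to Nomadland: 12; preferring Nomadland to Whiplash: 7.
Whiplash wins the head-to-head.

Whiplash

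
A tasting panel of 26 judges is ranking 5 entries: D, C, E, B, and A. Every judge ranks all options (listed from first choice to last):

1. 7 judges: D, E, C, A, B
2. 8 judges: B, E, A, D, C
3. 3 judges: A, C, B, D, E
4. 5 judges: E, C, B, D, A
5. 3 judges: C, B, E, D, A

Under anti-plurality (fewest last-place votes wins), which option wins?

D

Last-place votes: D 0, C 8, E 3, B 7, A 8.
D is ranked last by the fewest voters, so D wins.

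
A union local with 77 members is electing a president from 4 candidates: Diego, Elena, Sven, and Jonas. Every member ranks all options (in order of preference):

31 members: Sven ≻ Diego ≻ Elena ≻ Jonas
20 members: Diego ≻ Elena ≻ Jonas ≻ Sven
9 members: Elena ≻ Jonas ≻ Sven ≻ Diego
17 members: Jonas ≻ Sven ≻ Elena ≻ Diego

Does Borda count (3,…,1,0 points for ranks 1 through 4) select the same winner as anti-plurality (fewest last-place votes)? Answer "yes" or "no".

no

Borda — scores: Diego 122, Elena 115, Sven 136, Jonas 89. Winner: Sven.
Anti-plurality — last-place votes: Diego 26, Elena 0, Sven 20, Jonas 31. Winner: Elena.
The two methods disagree.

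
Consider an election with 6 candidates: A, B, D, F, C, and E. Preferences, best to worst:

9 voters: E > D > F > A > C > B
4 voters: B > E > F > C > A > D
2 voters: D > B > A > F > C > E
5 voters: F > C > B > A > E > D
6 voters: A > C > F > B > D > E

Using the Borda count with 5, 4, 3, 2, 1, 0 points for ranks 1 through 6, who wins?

F

A: 9·2 + 4·1 + 2·3 + 5·2 + 6·5 = 68
B: 9·0 + 4·5 + 2·4 + 5·3 + 6·2 = 55
D: 9·4 + 4·0 + 2·5 + 5·0 + 6·1 = 52
F: 9·3 + 4·3 + 2·2 + 5·5 + 6·3 = 86
C: 9·1 + 4·2 + 2·1 + 5·4 + 6·4 = 63
E: 9·5 + 4·4 + 2·0 + 5·1 + 6·0 = 66
F has the highest Borda score (86).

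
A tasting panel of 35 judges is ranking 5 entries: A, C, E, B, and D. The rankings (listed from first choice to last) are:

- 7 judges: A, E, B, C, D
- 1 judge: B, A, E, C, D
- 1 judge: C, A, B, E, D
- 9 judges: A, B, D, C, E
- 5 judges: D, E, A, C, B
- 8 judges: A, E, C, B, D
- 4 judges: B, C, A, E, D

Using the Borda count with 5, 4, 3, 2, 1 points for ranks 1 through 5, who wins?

A

A: 7·5 + 1·4 + 1·4 + 9·5 + 5·3 + 8·5 + 4·3 = 155
C: 7·2 + 1·2 + 1·5 + 9·2 + 5·2 + 8·3 + 4·4 = 89
E: 7·4 + 1·3 + 1·2 + 9·1 + 5·4 + 8·4 + 4·2 = 102
B: 7·3 + 1·5 + 1·3 + 9·4 + 5·1 + 8·2 + 4·5 = 106
D: 7·1 + 1·1 + 1·1 + 9·3 + 5·5 + 8·1 + 4·1 = 73
A has the highest Borda score (155).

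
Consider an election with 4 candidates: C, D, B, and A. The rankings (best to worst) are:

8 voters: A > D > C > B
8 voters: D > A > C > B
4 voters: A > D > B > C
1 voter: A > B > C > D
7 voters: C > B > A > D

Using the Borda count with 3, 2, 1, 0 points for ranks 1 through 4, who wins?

A

C: 8·1 + 8·1 + 4·0 + 1·1 + 7·3 = 38
D: 8·2 + 8·3 + 4·2 + 1·0 + 7·0 = 48
B: 8·0 + 8·0 + 4·1 + 1·2 + 7·2 = 20
A: 8·3 + 8·2 + 4·3 + 1·3 + 7·1 = 62
A has the highest Borda score (62).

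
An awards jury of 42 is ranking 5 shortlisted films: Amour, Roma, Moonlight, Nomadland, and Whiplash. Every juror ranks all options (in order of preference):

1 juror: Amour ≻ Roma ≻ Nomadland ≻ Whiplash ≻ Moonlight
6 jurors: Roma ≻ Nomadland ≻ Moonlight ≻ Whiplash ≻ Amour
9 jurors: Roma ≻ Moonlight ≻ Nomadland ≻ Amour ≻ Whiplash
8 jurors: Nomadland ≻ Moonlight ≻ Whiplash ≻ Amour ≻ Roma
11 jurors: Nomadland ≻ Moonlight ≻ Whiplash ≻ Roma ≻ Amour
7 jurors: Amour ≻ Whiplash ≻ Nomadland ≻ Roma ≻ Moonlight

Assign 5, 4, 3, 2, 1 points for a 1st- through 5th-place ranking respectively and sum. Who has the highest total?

Nomadland

Amour: 1·5 + 6·1 + 9·2 + 8·2 + 11·1 + 7·5 = 91
Roma: 1·4 + 6·5 + 9·5 + 8·1 + 11·2 + 7·2 = 123
Moonlight: 1·1 + 6·3 + 9·4 + 8·4 + 11·4 + 7·1 = 138
Nomadland: 1·3 + 6·4 + 9·3 + 8·5 + 11·5 + 7·3 = 170
Whiplash: 1·2 + 6·2 + 9·1 + 8·3 + 11·3 + 7·4 = 108
Nomadland has the highest Borda score (170).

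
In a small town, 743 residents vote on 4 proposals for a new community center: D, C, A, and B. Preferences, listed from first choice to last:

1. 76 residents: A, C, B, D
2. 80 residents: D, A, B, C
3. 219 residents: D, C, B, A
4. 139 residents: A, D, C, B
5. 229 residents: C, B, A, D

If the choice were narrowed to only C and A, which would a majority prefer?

Voters preferring C to A: 448; preferring A to C: 295.
C wins the head-to-head.

C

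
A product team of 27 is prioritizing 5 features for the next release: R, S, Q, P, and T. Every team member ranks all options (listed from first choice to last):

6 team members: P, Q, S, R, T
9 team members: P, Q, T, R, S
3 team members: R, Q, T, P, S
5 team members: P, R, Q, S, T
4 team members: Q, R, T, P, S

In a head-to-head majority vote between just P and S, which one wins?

Voters preferring P to S: 27; preferring S to P: 0.
P wins the head-to-head.

P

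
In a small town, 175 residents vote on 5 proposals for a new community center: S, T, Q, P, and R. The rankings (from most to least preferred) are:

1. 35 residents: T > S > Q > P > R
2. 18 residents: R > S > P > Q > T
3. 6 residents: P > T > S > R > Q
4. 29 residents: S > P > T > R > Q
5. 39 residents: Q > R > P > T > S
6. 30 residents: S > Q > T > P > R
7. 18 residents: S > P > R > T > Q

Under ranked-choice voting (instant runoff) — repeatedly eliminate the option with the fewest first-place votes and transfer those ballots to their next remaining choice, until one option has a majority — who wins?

S

Round 1: S 77, T 35, Q 39, P 6, R 18. Eliminate P.
Round 2: S 77, T 41, Q 39, R 18. Eliminate R.
Round 3: S 95, T 41, Q 39. S has a majority.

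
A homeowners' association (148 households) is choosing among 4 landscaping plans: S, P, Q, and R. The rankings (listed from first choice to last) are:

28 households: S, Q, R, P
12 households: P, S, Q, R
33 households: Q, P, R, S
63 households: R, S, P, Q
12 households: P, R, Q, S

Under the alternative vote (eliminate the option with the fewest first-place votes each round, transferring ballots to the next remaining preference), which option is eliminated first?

P

Round 1: S 28, P 24, Q 33, R 63. Eliminate P.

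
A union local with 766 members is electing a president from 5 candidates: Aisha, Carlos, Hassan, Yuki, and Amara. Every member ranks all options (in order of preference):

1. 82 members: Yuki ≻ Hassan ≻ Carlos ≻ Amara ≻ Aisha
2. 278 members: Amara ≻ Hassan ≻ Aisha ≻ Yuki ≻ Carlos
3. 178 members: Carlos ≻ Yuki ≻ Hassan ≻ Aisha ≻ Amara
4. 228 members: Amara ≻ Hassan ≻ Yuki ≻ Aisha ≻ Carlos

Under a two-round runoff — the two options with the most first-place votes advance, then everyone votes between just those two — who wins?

Round 1 first-place votes: Aisha 0, Carlos 178, Hassan 0, Yuki 82, Amara 506.
Amara and Carlos advance.
Runoff: Amara is preferred to Carlos by 506 voters; Carlos by 260.
Amara wins the runoff.

Amara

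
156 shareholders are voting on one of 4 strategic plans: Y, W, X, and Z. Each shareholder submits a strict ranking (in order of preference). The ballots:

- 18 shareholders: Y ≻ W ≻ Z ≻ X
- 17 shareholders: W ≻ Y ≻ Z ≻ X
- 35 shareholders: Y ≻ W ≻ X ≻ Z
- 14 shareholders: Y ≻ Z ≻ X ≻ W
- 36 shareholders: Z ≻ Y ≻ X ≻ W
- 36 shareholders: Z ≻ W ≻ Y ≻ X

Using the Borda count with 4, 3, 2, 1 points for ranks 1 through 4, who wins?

Y

Y: 18·4 + 17·3 + 35·4 + 14·4 + 36·3 + 36·2 = 499
W: 18·3 + 17·4 + 35·3 + 14·1 + 36·1 + 36·3 = 385
X: 18·1 + 17·1 + 35·2 + 14·2 + 36·2 + 36·1 = 241
Z: 18·2 + 17·2 + 35·1 + 14·3 + 36·4 + 36·4 = 435
Y has the highest Borda score (499).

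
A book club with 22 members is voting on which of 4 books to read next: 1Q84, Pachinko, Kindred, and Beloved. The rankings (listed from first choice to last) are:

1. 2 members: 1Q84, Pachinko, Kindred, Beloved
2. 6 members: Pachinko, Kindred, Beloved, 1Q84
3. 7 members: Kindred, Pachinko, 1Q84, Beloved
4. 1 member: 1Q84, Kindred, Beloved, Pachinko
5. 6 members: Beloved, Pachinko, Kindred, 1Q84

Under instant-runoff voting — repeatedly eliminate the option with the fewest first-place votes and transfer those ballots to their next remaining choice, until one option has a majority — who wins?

Pachinko

Round 1: 1Q84 3, Pachinko 6, Kindred 7, Beloved 6. Eliminate 1Q84.
Round 2: Pachinko 8, Kindred 8, Beloved 6. Eliminate Beloved.
Round 3: Pachinko 14, Kindred 8. Pachinko has a majority.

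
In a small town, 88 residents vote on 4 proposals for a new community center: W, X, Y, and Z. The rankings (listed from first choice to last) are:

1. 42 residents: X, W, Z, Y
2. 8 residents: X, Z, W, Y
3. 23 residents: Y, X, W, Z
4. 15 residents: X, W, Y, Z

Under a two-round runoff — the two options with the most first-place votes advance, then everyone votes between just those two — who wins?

Round 1 first-place votes: W 0, X 65, Y 23, Z 0.
X and Y advance.
Runoff: X is preferred to Y by 65 voters; Y by 23.
X wins the runoff.

X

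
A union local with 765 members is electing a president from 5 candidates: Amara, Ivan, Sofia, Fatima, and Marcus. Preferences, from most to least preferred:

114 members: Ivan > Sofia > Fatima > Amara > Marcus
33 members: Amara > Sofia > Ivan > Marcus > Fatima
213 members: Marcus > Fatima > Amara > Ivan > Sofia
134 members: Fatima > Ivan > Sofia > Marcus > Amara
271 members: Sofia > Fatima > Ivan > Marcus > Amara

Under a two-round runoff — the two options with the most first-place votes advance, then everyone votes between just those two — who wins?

Sofia

Round 1 first-place votes: Amara 33, Ivan 114, Sofia 271, Fatima 134, Marcus 213.
Sofia and Marcus advance.
Runoff: Sofia is preferred to Marcus by 552 voters; Marcus by 213.
Sofia wins the runoff.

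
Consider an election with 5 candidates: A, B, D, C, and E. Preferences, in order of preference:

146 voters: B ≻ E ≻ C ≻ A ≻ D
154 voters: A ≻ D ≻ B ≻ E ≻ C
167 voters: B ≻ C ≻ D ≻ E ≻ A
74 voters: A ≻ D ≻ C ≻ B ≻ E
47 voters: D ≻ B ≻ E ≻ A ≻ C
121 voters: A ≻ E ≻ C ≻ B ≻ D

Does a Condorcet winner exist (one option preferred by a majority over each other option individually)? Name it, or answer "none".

B

B vs A: 360–349 for B.
B vs D: 434–275 for B.
B vs C: 514–195 for B.
B vs E: 588–121 for B.
B beats every other option head-to-head.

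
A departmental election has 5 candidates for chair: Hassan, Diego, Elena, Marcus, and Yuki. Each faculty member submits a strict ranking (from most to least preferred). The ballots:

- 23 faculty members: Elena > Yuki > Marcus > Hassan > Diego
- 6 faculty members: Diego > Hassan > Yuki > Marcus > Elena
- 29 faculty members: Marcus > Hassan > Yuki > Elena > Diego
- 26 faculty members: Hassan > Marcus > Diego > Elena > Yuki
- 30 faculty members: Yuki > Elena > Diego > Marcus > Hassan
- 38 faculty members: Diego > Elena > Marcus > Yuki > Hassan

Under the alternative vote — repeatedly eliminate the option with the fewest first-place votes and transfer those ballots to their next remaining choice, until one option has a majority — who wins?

Round 1: Hassan 26, Diego 44, Elena 23, Marcus 29, Yuki 30. Eliminate Elena.
Round 2: Hassan 26, Diego 44, Marcus 29, Yuki 53. Eliminate Hassan.
Round 3: Diego 44, Marcus 55, Yuki 53. Eliminate Diego.
Round 4: Marcus 93, Yuki 59. Marcus has a majority.

Marcus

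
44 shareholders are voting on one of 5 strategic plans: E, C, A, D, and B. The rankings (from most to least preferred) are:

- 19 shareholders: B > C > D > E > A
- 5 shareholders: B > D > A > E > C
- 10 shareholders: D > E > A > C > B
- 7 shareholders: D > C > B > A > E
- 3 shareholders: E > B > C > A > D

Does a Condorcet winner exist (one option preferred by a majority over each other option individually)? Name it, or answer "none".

B vs E: 31–13 for B.
B vs C: 27–17 for B.
B vs A: 34–10 for B.
B vs D: 27–17 for B.
B beats every other option head-to-head.

B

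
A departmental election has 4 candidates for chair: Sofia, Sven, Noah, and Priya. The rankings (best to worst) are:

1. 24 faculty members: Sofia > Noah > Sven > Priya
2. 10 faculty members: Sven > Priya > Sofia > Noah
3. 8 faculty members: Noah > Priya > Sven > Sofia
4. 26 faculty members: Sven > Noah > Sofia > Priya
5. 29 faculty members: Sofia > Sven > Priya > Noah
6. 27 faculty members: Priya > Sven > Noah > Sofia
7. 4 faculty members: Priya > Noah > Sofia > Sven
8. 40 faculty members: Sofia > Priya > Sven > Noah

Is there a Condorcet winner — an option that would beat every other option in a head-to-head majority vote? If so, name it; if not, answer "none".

Sofia

Sofia vs Sven: 97–71 for Sofia.
Sofia vs Noah: 103–65 for Sofia.
Sofia vs Priya: 119–49 for Sofia.
Sofia beats every other option head-to-head.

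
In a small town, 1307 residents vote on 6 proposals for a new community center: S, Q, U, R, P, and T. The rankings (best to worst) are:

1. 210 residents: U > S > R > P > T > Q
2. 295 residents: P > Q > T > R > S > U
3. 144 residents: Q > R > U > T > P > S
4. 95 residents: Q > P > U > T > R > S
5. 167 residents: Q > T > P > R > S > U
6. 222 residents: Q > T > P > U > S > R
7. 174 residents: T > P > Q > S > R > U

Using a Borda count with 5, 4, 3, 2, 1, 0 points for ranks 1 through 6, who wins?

S: 210·4 + 295·1 + 144·0 + 95·0 + 167·1 + 222·1 + 174·2 = 1872
Q: 210·0 + 295·4 + 144·5 + 95·5 + 167·5 + 222·5 + 174·3 = 4842
U: 210·5 + 295·0 + 144·3 + 95·3 + 167·0 + 222·2 + 174·0 = 2211
R: 210·3 + 295·2 + 144·4 + 95·1 + 167·2 + 222·0 + 174·1 = 2399
P: 210·2 + 295·5 + 144·1 + 95·4 + 167·3 + 222·3 + 174·4 = 4282
T: 210·1 + 295·3 + 144·2 + 95·2 + 167·4 + 222·4 + 174·5 = 3999
Q has the highest Borda score (4842).

Q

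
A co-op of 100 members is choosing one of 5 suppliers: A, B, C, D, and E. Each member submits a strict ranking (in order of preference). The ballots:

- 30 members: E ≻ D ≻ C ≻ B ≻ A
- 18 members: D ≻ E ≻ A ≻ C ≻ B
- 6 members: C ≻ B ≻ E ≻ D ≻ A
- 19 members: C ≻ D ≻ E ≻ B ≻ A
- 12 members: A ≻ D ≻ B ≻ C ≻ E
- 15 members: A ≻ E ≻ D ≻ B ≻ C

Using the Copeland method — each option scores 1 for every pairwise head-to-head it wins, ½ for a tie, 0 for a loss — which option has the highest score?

A: loses to B, C, D, and E → score 0.
B: beats A; loses to C, D, and E → score 1.
C: beats A and B; loses to D and E → score 2.
D: beats A, B, and C; loses to E → score 3.
E: beats A, B, C, and D → score 4.
E has the best pairwise record.

E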